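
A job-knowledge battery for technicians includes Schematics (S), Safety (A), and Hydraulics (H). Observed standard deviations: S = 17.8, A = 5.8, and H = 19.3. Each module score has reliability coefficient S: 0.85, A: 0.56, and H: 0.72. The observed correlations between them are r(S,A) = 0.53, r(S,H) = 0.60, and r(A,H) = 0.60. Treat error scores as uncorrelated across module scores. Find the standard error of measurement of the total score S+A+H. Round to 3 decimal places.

12.908

Var(total) = 722.97 + 656.01 = 1378.98.
True-score variance = 556.345 + 656.01 = 1212.36, so reliability = 0.8792.
Error variance = 1378.98 − 1212.36 = 166.625; SEM = √166.625 = 12.908.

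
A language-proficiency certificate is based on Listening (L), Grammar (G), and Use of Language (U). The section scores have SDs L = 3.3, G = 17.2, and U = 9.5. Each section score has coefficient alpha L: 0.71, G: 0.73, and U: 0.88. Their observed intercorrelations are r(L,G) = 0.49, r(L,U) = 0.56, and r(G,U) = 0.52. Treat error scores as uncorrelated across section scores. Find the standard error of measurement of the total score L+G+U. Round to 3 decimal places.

9.688

Var(total) = 396.98 + 260.673 = 657.653.
True-score variance = 303.115 + 260.673 = 563.788, so reliability = 0.8573.
Error variance = 657.653 − 563.788 = 93.8649; SEM = √93.8649 = 9.688.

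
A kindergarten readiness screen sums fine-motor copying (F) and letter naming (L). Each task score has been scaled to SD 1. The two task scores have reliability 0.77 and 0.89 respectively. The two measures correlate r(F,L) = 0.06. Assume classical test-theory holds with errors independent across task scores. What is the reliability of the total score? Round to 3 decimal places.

0.840

Var(F+L) = 2 + 2·[0.06] = 2 + 0.12 = 2.12.
Under uncorrelated errors the observed covariances equal the true-score covariances, so only the own-variance terms attenuate.
True-score variance = [0.77 + 0.89] + 0.12 = 1.66 + 0.12 = 1.78.
Reliability = 1.78 / 2.12 = 0.840.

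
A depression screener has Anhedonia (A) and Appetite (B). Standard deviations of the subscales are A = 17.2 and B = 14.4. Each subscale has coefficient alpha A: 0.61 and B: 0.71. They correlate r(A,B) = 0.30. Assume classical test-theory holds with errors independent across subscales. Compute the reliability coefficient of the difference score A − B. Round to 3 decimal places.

Var(A−B) = 17.2² + 14.4² − 2·17.2·14.4·0.30 = 503.2 − 148.608 = 354.592.
With uncorrelated errors the cross-covariances are all true-score covariance, so they carry over unchanged; only the diagonal terms shrink to ρᵢσᵢ².
True-score variance = [17.2²·0.61 + 14.4²·0.71] − 148.608 = 327.688 − 148.608 = 179.08.
Reliability = 179.08 / 354.592 = 0.505.

0.505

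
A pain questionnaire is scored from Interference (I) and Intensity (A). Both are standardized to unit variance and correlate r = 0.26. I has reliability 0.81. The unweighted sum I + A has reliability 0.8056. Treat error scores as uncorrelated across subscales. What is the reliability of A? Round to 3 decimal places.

Var(I+A) = 2 + 2·0.26 = 2.520.
True-score variance = ρ_I + ρ_A + 2·0.26, so 0.8056 = (0.81 + ρ_A + 0.52) / 2.520.
ρ_A = 0.8056·2.520 − 0.81 − 0.52 = 0.700.

0.700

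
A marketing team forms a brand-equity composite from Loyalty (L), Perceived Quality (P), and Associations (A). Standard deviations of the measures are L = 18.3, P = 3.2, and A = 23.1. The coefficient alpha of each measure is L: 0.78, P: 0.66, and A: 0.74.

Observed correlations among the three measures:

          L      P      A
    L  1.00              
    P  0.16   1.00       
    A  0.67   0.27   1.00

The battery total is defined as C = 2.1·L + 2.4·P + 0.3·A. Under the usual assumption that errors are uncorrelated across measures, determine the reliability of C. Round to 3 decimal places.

Var(C) = 2.1²·18.3² + 2.4²·3.2² + 0.3²·23.1² + 2·[5.04·18.3·3.2·0.16 + 0.63·18.3·23.1·0.67 + 0.72·3.2·23.1·0.27] = 1583.87 + 480.054 = 2063.93.
Because errors are independent across components, Cov(Tᵢ,Tⱼ) = Cov(Xᵢ,Xⱼ); the off-diagonal part of the true-score variance is the same as above.
True-score variance = [2.1²·18.3²·0.78 + 2.4²·3.2²·0.66 + 0.3²·23.1²·0.74] + 480.054 = 1226.42 + 480.054 = 1706.48.
Reliability = 1706.48 / 2063.93 = 0.827.

0.827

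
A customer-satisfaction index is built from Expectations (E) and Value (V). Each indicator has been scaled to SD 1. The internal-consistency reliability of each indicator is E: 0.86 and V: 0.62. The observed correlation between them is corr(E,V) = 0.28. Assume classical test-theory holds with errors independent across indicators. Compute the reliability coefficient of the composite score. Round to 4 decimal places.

0.7969

Var(E+V) = 2 + 2·[0.28] = 2 + 0.56 = 2.56.
Under uncorrelated errors the observed covariances equal the true-score covariances, so only the own-variance terms attenuate.
True-score variance = [0.86 + 0.62] + 0.56 = 1.48 + 0.56 = 2.04.
Reliability = 2.04 / 2.56 = 0.7969.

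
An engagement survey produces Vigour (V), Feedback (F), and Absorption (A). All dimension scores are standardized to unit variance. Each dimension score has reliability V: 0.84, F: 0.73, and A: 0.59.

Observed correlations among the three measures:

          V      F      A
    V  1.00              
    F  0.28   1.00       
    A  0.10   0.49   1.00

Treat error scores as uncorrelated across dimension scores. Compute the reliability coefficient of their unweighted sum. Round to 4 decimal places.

0.8228

Var(V+F+A) = 3 + 2·[0.28 + 0.10 + 0.49] = 3 + 1.74 = 4.74.
With uncorrelated errors the cross-covariances are all true-score covariance, so they carry over unchanged; only the diagonal terms shrink to ρᵢσᵢ².
True-score variance = [0.84 + 0.73 + 0.59] + 1.74 = 2.16 + 1.74 = 3.9.
Reliability = 3.9 / 4.74 = 0.8228.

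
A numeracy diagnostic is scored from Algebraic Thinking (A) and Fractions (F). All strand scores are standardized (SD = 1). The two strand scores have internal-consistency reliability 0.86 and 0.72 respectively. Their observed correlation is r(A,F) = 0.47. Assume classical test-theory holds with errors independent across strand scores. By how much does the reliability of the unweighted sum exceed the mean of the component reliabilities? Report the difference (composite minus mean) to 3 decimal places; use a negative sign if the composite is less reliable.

0.067

Var(sum) = 2 + 0.94 = 2.94; true-score variance = 1.58 + 0.94 = 2.52; composite reliability = 0.8571.
Mean component reliability = 0.7900.
Difference = 0.8571 − 0.7900 = 0.067.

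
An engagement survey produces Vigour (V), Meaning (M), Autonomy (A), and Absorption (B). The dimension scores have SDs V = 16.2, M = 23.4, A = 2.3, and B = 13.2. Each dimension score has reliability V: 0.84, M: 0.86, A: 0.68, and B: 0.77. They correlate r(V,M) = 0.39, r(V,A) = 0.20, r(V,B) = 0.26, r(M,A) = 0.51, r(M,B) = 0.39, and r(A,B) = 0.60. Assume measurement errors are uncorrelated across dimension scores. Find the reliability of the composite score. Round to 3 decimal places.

0.908

Var(V+M+A+B) = 16.2² + 23.4² + 2.3² + 13.2² + 2·[16.2·23.4·0.39 + 16.2·2.3·0.20 + 16.2·13.2·0.26 + 23.4·2.3·0.51 + 23.4·13.2·0.39 + 2.3·13.2·0.60] = 989.53 + 754.038 = 1743.57.
Because errors are independent across components, Cov(Tᵢ,Tⱼ) = Cov(Xᵢ,Xⱼ); the off-diagonal part of the true-score variance is the same as above.
True-score variance = [16.2²·0.84 + 23.4²·0.86 + 2.3²·0.68 + 13.2²·0.77] + 754.038 = 829.113 + 754.038 = 1583.15.
Reliability = 1583.15 / 1743.57 = 0.908.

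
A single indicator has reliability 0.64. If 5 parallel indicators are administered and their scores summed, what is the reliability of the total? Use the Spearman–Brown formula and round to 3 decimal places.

ρ_k = kρ / (1 + (k−1)ρ) = 5·0.64 / (1 + 4·0.64) = 3.200 / 3.560 = 0.899.

0.899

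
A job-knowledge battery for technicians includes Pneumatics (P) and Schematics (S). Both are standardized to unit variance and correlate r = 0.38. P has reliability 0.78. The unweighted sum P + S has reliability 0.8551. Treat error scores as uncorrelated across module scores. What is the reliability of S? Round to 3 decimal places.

Var(P+S) = 2 + 2·0.38 = 2.760.
True-score variance = ρ_P + ρ_S + 2·0.38, so 0.8551 = (0.78 + ρ_S + 0.76) / 2.760.
ρ_S = 0.8551·2.760 − 0.78 − 0.76 = 0.820.

0.820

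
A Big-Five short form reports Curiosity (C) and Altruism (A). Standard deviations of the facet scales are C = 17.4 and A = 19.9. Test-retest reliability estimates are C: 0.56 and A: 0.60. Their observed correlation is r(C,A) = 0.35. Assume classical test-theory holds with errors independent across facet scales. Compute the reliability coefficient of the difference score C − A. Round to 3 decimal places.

Var(C−A) = 17.4² + 19.9² − 2·17.4·19.9·0.35 = 698.77 − 242.382 = 456.388.
With uncorrelated errors the cross-covariances are all true-score covariance, so they carry over unchanged; only the diagonal terms shrink to ρᵢσᵢ².
True-score variance = [17.4²·0.56 + 19.9²·0.60] − 242.382 = 407.152 − 242.382 = 164.77.
Reliability = 164.77 / 456.388 = 0.361.

0.361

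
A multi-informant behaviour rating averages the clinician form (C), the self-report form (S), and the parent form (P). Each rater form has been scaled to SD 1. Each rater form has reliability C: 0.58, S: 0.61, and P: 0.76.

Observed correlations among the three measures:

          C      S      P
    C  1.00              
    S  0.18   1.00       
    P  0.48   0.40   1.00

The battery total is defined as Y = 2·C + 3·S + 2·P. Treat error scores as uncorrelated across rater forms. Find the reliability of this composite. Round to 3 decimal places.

Var(Y) = 2² + 3² + 2² + 2·[6·0.18 + 4·0.48 + 6·0.40] = 17 + 10.8 = 27.8.
With uncorrelated errors the cross-covariances are all true-score covariance, so they carry over unchanged; only the diagonal terms shrink to ρᵢσᵢ².
True-score variance = [2²·0.58 + 3²·0.61 + 2²·0.76] + 10.8 = 10.85 + 10.8 = 21.65.
Reliability = 21.65 / 27.8 = 0.779.

0.779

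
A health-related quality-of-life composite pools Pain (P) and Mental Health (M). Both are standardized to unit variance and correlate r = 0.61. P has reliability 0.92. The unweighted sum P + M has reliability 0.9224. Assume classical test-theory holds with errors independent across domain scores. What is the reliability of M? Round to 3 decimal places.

Var(P+M) = 2 + 2·0.61 = 3.220.
True-score variance = ρ_P + ρ_M + 2·0.61, so 0.9224 = (0.92 + ρ_M + 1.22) / 3.220.
ρ_M = 0.9224·3.220 − 0.92 − 1.22 = 0.830.

0.830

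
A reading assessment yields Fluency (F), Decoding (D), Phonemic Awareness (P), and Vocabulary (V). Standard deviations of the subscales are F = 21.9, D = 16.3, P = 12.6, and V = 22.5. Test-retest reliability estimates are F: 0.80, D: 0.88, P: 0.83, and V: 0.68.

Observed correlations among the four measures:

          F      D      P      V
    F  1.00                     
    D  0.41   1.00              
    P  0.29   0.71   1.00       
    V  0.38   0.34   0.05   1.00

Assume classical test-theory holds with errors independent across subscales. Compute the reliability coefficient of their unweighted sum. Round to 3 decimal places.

0.887

Var(F+D+P+V) = 21.9² + 16.3² + 12.6² + 22.5² + 2·[21.9·16.3·0.41 + 21.9·12.6·0.29 + 21.9·22.5·0.38 + 16.3·12.6·0.71 + 16.3·22.5·0.34 + 12.6·22.5·0.05] = 1410.31 + 1396.63 = 2806.94.
Under uncorrelated errors the observed covariances equal the true-score covariances, so only the own-variance terms attenuate.
True-score variance = [21.9²·0.80 + 16.3²·0.88 + 12.6²·0.83 + 22.5²·0.68] + 1396.63 = 1093.52 + 1396.63 = 2490.15.
Reliability = 2490.15 / 2806.94 = 0.887.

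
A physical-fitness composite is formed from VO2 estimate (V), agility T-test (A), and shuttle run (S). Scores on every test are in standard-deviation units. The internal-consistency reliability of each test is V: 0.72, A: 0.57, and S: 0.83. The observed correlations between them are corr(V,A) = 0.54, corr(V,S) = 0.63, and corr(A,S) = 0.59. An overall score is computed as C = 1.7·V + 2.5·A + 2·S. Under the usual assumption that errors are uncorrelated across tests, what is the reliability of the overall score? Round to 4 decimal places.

0.8504

Var(C) = 1.7² + 2.5² + 2² + 2·[4.25·0.54 + 3.4·0.63 + 5·0.59] = 13.14 + 14.774 = 27.914.
Because errors are independent across components, Cov(Tᵢ,Tⱼ) = Cov(Xᵢ,Xⱼ); the off-diagonal part of the true-score variance is the same as above.
True-score variance = [1.7²·0.72 + 2.5²·0.57 + 2²·0.83] + 14.774 = 8.9633 + 14.774 = 23.7373.
Reliability = 23.7373 / 27.914 = 0.8504.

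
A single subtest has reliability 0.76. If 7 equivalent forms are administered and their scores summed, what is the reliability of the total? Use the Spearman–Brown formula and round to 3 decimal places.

0.957

ρ_k = kρ / (1 + (k−1)ρ) = 7·0.76 / (1 + 6·0.76) = 5.320 / 5.560 = 0.957.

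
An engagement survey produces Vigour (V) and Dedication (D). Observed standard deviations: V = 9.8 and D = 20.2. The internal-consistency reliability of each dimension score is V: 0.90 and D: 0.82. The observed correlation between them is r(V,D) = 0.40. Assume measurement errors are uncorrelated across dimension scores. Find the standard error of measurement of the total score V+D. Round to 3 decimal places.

Var(total) = 504.08 + 158.368 = 662.448.
True-score variance = 421.029 + 158.368 = 579.397, so reliability = 0.8746.
Error variance = 662.448 − 579.397 = 83.0512; SEM = √83.0512 = 9.113.

9.113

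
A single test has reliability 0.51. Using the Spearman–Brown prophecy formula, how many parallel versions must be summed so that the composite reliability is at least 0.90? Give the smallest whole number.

k ≥ ρ*(1−ρ₁)/(ρ₁(1−ρ*)) = 0.90·0.49 / (0.51·0.10) = 8.647.
Smallest integer k = 9.

9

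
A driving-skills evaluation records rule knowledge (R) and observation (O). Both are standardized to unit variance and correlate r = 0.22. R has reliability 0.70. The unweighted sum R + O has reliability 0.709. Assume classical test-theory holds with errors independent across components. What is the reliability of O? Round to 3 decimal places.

0.590

Var(R+O) = 2 + 2·0.22 = 2.440.
True-score variance = ρ_R + ρ_O + 2·0.22, so 0.709 = (0.70 + ρ_O + 0.44) / 2.440.
ρ_O = 0.709·2.440 − 0.70 − 0.44 = 0.590.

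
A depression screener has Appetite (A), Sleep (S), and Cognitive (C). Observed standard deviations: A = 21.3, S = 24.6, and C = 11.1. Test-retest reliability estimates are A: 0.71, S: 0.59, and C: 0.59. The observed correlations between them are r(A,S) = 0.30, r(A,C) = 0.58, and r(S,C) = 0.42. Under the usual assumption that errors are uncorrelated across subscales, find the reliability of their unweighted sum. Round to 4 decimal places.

Var(A+S+C) = 21.3² + 24.6² + 11.1² + 2·[21.3·24.6·0.30 + 21.3·11.1·0.58 + 24.6·11.1·0.42] = 1182.06 + 818.017 = 2000.08.
Under uncorrelated errors the observed covariances equal the true-score covariances, so only the own-variance terms attenuate.
True-score variance = [21.3²·0.71 + 24.6²·0.59 + 11.1²·0.59] + 818.017 = 751.858 + 818.017 = 1569.88.
Reliability = 1569.88 / 2000.08 = 0.7849.

0.7849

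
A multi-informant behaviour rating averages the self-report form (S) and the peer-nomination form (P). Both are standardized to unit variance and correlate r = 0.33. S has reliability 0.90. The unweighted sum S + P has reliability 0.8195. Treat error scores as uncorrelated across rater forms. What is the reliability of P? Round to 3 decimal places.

0.620

Var(S+P) = 2 + 2·0.33 = 2.660.
True-score variance = ρ_S + ρ_P + 2·0.33, so 0.8195 = (0.90 + ρ_P + 0.66) / 2.660.
ρ_P = 0.8195·2.660 − 0.90 − 0.66 = 0.620.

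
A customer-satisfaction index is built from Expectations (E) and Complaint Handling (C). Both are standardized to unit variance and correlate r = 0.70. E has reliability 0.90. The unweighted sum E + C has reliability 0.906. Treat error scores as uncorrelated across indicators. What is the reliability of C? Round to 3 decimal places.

0.780

Var(E+C) = 2 + 2·0.70 = 3.400.
True-score variance = ρ_E + ρ_C + 2·0.70, so 0.906 = (0.90 + ρ_C + 1.40) / 3.400.
ρ_C = 0.906·3.400 − 0.90 − 1.40 = 0.780.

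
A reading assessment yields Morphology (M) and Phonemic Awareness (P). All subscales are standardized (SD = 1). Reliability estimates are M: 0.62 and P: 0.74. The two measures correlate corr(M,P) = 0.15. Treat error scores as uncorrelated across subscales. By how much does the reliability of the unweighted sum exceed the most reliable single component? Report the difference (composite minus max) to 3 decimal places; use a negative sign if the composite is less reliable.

Var(sum) = 2 + 0.3 = 2.3; true-score variance = 1.36 + 0.3 = 1.66; composite reliability = 0.7217.
Max component reliability = 0.7400.
Difference = 0.7217 − 0.7400 = -0.018.

-0.018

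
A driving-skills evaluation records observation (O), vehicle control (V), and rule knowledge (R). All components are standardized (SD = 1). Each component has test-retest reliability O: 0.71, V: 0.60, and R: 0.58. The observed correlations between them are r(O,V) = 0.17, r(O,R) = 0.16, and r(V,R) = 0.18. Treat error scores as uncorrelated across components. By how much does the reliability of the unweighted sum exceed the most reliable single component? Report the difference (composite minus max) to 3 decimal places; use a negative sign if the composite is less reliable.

Var(sum) = 3 + 1.02 = 4.02; true-score variance = 1.89 + 1.02 = 2.91; composite reliability = 0.7239.
Max component reliability = 0.7100.
Difference = 0.7239 − 0.7100 = 0.014.

0.014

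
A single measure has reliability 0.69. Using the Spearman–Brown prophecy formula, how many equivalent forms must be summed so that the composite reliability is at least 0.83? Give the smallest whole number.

k ≥ ρ*(1−ρ₁)/(ρ₁(1−ρ*)) = 0.83·0.31 / (0.69·0.17) = 2.194.
Smallest integer k = 3.

3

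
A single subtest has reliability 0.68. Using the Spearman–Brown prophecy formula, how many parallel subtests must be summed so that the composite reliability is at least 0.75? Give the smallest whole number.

k ≥ ρ*(1−ρ₁)/(ρ₁(1−ρ*)) = 0.75·0.32 / (0.68·0.25) = 1.412.
Smallest integer k = 2.

2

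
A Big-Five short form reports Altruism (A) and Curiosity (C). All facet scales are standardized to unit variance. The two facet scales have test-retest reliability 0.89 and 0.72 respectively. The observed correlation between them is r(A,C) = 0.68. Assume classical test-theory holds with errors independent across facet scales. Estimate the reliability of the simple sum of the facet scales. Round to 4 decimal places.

0.8839

Var(A+C) = 2 + 2·[0.68] = 2 + 1.36 = 3.36.
With uncorrelated errors the cross-covariances are all true-score covariance, so they carry over unchanged; only the diagonal terms shrink to ρᵢσᵢ².
True-score variance = [0.89 + 0.72] + 1.36 = 1.61 + 1.36 = 2.97.
Reliability = 2.97 / 3.36 = 0.8839.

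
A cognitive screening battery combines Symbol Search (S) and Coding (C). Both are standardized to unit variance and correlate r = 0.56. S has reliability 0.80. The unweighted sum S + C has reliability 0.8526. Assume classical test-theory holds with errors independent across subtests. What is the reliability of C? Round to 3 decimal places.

Var(S+C) = 2 + 2·0.56 = 3.120.
True-score variance = ρ_S + ρ_C + 2·0.56, so 0.8526 = (0.80 + ρ_C + 1.12) / 3.120.
ρ_C = 0.8526·3.120 − 0.80 − 1.12 = 0.740.

0.740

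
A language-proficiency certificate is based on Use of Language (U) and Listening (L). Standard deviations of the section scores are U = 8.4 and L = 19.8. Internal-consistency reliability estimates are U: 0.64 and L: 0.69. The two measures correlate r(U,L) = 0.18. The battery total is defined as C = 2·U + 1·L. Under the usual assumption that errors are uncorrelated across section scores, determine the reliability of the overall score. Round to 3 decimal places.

0.719

Var(C) = 2²·8.4² + 19.8² + 2·[2·8.4·19.8·0.18] = 674.28 + 119.75 = 794.03.
With uncorrelated errors the cross-covariances are all true-score covariance, so they carry over unchanged; only the diagonal terms shrink to ρᵢσᵢ².
True-score variance = [2²·8.4²·0.64 + 19.8²·0.69] + 119.75 = 451.141 + 119.75 = 570.892.
Reliability = 570.892 / 794.03 = 0.719.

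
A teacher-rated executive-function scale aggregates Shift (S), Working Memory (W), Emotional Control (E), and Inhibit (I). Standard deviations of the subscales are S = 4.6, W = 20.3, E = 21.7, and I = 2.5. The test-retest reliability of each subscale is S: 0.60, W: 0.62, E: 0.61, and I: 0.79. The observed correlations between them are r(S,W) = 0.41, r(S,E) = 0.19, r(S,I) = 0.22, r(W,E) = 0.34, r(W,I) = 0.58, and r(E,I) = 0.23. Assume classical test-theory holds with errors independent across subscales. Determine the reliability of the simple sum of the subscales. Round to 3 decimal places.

Var(S+W+E+I) = 4.6² + 20.3² + 21.7² + 2.5² + 2·[4.6·20.3·0.41 + 4.6·21.7·0.19 + 4.6·2.5·0.22 + 20.3·21.7·0.34 + 20.3·2.5·0.58 + 21.7·2.5·0.23] = 910.39 + 502.935 = 1413.33.
Because errors are independent across components, Cov(Tᵢ,Tⱼ) = Cov(Xᵢ,Xⱼ); the off-diagonal part of the true-score variance is the same as above.
True-score variance = [4.6²·0.60 + 20.3²·0.62 + 21.7²·0.61 + 2.5²·0.79] + 502.935 = 560.372 + 502.935 = 1063.31.
Reliability = 1063.31 / 1413.33 = 0.752.

0.752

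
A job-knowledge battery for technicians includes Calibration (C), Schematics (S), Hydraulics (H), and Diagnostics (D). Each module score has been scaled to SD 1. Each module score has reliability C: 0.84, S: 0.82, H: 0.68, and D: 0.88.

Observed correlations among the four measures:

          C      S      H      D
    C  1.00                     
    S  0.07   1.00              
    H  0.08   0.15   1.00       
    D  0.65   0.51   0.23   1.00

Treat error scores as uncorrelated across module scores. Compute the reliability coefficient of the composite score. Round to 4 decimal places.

0.8943

Var(C+S+H+D) = 4 + 2·[0.07 + 0.08 + 0.65 + 0.15 + 0.51 + 0.23] = 4 + 3.38 = 7.38.
Under uncorrelated errors the observed covariances equal the true-score covariances, so only the own-variance terms attenuate.
True-score variance = [0.84 + 0.82 + 0.68 + 0.88] + 3.38 = 3.22 + 3.38 = 6.6.
Reliability = 6.6 / 7.38 = 0.8943.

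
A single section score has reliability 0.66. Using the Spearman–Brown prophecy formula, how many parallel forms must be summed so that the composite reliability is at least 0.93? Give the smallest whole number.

k ≥ ρ*(1−ρ₁)/(ρ₁(1−ρ*)) = 0.93·0.34 / (0.66·0.07) = 6.844.
Smallest integer k = 7.

7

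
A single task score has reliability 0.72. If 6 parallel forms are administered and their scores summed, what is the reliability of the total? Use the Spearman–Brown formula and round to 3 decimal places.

0.939

ρ_k = kρ / (1 + (k−1)ρ) = 6·0.72 / (1 + 5·0.72) = 4.320 / 4.600 = 0.939.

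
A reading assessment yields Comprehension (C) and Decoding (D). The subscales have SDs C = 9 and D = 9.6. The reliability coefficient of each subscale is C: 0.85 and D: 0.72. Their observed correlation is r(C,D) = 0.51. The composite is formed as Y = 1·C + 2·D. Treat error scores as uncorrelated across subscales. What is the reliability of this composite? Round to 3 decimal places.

Var(Y) = 9² + 2²·9.6² + 2·[2·9·9.6·0.51] = 449.64 + 176.256 = 625.896.
With uncorrelated errors the cross-covariances are all true-score covariance, so they carry over unchanged; only the diagonal terms shrink to ρᵢσᵢ².
True-score variance = [9²·0.85 + 2²·9.6²·0.72] + 176.256 = 334.271 + 176.256 = 510.527.
Reliability = 510.527 / 625.896 = 0.816.

0.816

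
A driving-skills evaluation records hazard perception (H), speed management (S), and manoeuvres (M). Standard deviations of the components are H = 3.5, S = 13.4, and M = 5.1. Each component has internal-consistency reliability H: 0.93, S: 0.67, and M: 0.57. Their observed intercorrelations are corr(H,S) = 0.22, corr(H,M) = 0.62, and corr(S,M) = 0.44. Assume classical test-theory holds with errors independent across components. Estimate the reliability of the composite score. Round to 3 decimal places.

0.778

Var(H+S+M) = 3.5² + 13.4² + 5.1² + 2·[3.5·13.4·0.22 + 3.5·5.1·0.62 + 13.4·5.1·0.44] = 217.82 + 102.909 = 320.729.
With uncorrelated errors the cross-covariances are all true-score covariance, so they carry over unchanged; only the diagonal terms shrink to ρᵢσᵢ².
True-score variance = [3.5²·0.93 + 13.4²·0.67 + 5.1²·0.57] + 102.909 = 146.523 + 102.909 = 249.433.
Reliability = 249.433 / 320.729 = 0.778.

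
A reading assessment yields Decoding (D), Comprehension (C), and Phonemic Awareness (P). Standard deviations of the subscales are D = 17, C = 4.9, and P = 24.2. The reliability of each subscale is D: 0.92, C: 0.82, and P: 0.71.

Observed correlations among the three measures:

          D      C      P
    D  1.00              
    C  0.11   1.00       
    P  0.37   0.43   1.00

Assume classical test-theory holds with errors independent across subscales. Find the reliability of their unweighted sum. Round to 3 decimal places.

0.851

Var(D+C+P) = 17² + 4.9² + 24.2² + 2·[17·4.9·0.11 + 17·24.2·0.37 + 4.9·24.2·0.43] = 898.65 + 424.741 = 1323.39.
Because errors are independent across components, Cov(Tᵢ,Tⱼ) = Cov(Xᵢ,Xⱼ); the off-diagonal part of the true-score variance is the same as above.
True-score variance = [17²·0.92 + 4.9²·0.82 + 24.2²·0.71] + 424.741 = 701.373 + 424.741 = 1126.11.
Reliability = 1126.11 / 1323.39 = 0.851.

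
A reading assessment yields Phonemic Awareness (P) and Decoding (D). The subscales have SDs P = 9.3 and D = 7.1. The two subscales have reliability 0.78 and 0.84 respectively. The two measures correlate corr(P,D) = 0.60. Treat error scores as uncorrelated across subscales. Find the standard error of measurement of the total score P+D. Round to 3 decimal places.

5.205

Var(total) = 136.9 + 79.236 = 216.136.
True-score variance = 109.807 + 79.236 = 189.043, so reliability = 0.8746.
Error variance = 216.136 − 189.043 = 27.0934; SEM = √27.0934 = 5.205.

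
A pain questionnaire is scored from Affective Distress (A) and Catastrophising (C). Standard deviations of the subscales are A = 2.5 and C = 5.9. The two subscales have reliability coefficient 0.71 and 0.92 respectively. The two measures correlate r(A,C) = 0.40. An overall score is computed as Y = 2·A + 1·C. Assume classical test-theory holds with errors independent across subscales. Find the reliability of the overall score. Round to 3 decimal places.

0.880

Var(Y) = 2²·2.5² + 5.9² + 2·[2·2.5·5.9·0.40] = 59.81 + 23.6 = 83.41.
With uncorrelated errors the cross-covariances are all true-score covariance, so they carry over unchanged; only the diagonal terms shrink to ρᵢσᵢ².
True-score variance = [2²·2.5²·0.71 + 5.9²·0.92] + 23.6 = 49.7752 + 23.6 = 73.3752.
Reliability = 73.3752 / 83.41 = 0.880.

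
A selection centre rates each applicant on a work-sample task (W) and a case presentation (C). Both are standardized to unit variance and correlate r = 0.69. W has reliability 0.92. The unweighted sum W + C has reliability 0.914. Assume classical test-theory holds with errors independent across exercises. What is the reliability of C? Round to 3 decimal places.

0.789

Var(W+C) = 2 + 2·0.69 = 3.380.
True-score variance = ρ_W + ρ_C + 2·0.69, so 0.914 = (0.92 + ρ_C + 1.38) / 3.380.
ρ_C = 0.914·3.380 − 0.92 − 1.38 = 0.789.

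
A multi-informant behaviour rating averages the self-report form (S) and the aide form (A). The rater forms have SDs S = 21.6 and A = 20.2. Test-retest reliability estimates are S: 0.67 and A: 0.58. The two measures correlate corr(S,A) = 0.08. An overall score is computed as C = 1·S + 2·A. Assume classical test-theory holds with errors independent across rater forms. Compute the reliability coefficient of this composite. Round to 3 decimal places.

0.625

Var(C) = 21.6² + 2²·20.2² + 2·[2·21.6·20.2·0.08] = 2098.72 + 139.622 = 2238.34.
Because errors are independent across components, Cov(Tᵢ,Tⱼ) = Cov(Xᵢ,Xⱼ); the off-diagonal part of the true-score variance is the same as above.
True-score variance = [21.6²·0.67 + 2²·20.2²·0.58] + 139.622 = 1259.25 + 139.622 = 1398.87.
Reliability = 1398.87 / 2238.34 = 0.625.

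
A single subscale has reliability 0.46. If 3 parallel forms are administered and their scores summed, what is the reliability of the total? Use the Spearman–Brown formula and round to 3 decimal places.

0.719

ρ_k = kρ / (1 + (k−1)ρ) = 3·0.46 / (1 + 2·0.46) = 1.380 / 1.920 = 0.719.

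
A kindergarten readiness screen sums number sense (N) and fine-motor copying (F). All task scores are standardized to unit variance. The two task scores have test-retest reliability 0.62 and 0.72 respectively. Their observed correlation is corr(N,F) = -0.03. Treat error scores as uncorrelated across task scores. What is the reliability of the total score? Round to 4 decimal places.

Var(N+F) = 2 + 2·[(-0.03)] = 2 − 0.06 = 1.94.
Under uncorrelated errors the observed covariances equal the true-score covariances, so only the own-variance terms attenuate.
True-score variance = [0.62 + 0.72] − 0.06 = 1.34 − 0.06 = 1.28.
Reliability = 1.28 / 1.94 = 0.6598.

0.6598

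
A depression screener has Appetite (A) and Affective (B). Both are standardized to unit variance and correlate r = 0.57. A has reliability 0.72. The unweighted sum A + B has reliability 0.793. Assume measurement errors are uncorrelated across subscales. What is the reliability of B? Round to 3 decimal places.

Var(A+B) = 2 + 2·0.57 = 3.140.
True-score variance = ρ_A + ρ_B + 2·0.57, so 0.793 = (0.72 + ρ_B + 1.14) / 3.140.
ρ_B = 0.793·3.140 − 0.72 − 1.14 = 0.630.

0.630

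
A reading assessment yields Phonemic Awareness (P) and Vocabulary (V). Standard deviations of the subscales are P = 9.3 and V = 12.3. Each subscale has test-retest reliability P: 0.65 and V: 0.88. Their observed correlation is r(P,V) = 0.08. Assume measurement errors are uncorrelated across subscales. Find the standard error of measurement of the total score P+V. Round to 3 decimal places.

6.959

Var(total) = 237.78 + 18.3024 = 256.082.
True-score variance = 189.354 + 18.3024 = 207.656, so reliability = 0.8109.
Error variance = 256.082 − 207.656 = 48.4263; SEM = √48.4263 = 6.959.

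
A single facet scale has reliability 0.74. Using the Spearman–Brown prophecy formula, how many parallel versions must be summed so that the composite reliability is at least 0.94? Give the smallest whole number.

6

k ≥ ρ*(1−ρ₁)/(ρ₁(1−ρ*)) = 0.94·0.26 / (0.74·0.06) = 5.505.
Smallest integer k = 6.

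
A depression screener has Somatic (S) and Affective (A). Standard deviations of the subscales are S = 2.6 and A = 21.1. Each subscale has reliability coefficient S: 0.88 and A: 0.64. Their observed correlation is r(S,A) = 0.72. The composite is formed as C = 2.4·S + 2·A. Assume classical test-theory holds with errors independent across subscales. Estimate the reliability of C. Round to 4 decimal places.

Var(C) = 2.4²·2.6² + 2²·21.1² + 2·[4.8·2.6·21.1·0.72] = 1819.78 + 379.192 = 2198.97.
With uncorrelated errors the cross-covariances are all true-score covariance, so they carry over unchanged; only the diagonal terms shrink to ρᵢσᵢ².
True-score variance = [2.4²·2.6²·0.88 + 2²·21.1²·0.64] + 379.192 = 1174 + 379.192 = 1553.2.
Reliability = 1553.2 / 2198.97 = 0.7063.

0.7063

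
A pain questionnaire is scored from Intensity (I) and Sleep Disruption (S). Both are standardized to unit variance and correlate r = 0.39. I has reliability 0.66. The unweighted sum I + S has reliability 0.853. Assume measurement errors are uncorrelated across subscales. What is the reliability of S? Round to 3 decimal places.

0.931

Var(I+S) = 2 + 2·0.39 = 2.780.
True-score variance = ρ_I + ρ_S + 2·0.39, so 0.853 = (0.66 + ρ_S + 0.78) / 2.780.
ρ_S = 0.853·2.780 − 0.66 − 0.78 = 0.931.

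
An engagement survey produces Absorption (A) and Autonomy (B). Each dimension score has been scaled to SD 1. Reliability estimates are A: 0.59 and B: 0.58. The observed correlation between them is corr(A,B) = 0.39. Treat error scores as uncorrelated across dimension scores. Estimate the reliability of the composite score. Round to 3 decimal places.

Var(A+B) = 2 + 2·[0.39] = 2 + 0.78 = 2.78.
Under uncorrelated errors the observed covariances equal the true-score covariances, so only the own-variance terms attenuate.
True-score variance = [0.59 + 0.58] + 0.78 = 1.17 + 0.78 = 1.95.
Reliability = 1.95 / 2.78 = 0.701.

0.701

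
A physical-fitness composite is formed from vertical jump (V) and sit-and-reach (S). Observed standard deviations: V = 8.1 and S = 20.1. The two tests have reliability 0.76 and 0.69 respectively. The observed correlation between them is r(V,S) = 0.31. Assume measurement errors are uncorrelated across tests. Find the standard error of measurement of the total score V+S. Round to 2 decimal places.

11.87

Var(total) = 469.62 + 100.942 = 570.562.
True-score variance = 328.631 + 100.942 = 429.573, so reliability = 0.7529.
Error variance = 570.562 − 429.573 = 140.99; SEM = √140.99 = 11.87.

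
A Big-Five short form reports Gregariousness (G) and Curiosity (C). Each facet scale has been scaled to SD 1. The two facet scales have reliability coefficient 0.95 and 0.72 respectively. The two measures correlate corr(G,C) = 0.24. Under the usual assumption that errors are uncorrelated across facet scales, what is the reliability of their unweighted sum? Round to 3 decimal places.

Var(G+C) = 2 + 2·[0.24] = 2 + 0.48 = 2.48.
With uncorrelated errors the cross-covariances are all true-score covariance, so they carry over unchanged; only the diagonal terms shrink to ρᵢσᵢ².
True-score variance = [0.95 + 0.72] + 0.48 = 1.67 + 0.48 = 2.15.
Reliability = 2.15 / 2.48 = 0.867.

0.867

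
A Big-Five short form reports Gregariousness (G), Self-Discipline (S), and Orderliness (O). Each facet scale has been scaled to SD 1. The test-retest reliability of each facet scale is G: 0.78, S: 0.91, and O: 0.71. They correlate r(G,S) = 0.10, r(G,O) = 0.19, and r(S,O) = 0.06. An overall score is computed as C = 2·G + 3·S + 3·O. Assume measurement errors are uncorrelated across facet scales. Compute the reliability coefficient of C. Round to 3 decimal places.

Var(C) = 2² + 3² + 3² + 2·[6·0.10 + 6·0.19 + 9·0.06] = 22 + 4.56 = 26.56.
Because errors are independent across components, Cov(Tᵢ,Tⱼ) = Cov(Xᵢ,Xⱼ); the off-diagonal part of the true-score variance is the same as above.
True-score variance = [2²·0.78 + 3²·0.91 + 3²·0.71] + 4.56 = 17.7 + 4.56 = 22.26.
Reliability = 22.26 / 26.56 = 0.838.

0.838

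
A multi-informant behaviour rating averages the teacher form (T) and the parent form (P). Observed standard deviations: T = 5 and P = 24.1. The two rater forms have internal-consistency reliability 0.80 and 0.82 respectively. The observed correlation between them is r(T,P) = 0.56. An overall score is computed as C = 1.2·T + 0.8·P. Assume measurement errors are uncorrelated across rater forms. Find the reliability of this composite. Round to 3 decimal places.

Var(C) = 1.2²·5² + 0.8²·24.1² + 2·[0.96·5·24.1·0.56] = 407.718 + 129.562 = 537.28.
Because errors are independent across components, Cov(Tᵢ,Tⱼ) = Cov(Xᵢ,Xⱼ); the off-diagonal part of the true-score variance is the same as above.
True-score variance = [1.2²·5²·0.80 + 0.8²·24.1²·0.82] + 129.562 = 333.609 + 129.562 = 463.171.
Reliability = 463.171 / 537.28 = 0.862.

0.862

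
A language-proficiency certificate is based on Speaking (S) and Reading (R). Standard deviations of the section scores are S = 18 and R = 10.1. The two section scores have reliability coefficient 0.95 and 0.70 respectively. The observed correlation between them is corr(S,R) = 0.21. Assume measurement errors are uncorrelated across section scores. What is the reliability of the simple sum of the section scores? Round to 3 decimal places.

Var(S+R) = 18² + 10.1² + 2·[18·10.1·0.21] = 426.01 + 76.356 = 502.366.
With uncorrelated errors the cross-covariances are all true-score covariance, so they carry over unchanged; only the diagonal terms shrink to ρᵢσᵢ².
True-score variance = [18²·0.95 + 10.1²·0.70] + 76.356 = 379.207 + 76.356 = 455.563.
Reliability = 455.563 / 502.366 = 0.907.

0.907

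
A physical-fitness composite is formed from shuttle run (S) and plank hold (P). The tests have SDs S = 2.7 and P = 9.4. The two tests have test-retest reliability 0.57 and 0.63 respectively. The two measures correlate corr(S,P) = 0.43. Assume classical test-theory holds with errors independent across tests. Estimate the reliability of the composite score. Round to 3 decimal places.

Var(S+P) = 2.7² + 9.4² + 2·[2.7·9.4·0.43] = 95.65 + 21.8268 = 117.477.
Under uncorrelated errors the observed covariances equal the true-score covariances, so only the own-variance terms attenuate.
True-score variance = [2.7²·0.57 + 9.4²·0.63] + 21.8268 = 59.8221 + 21.8268 = 81.6489.
Reliability = 81.6489 / 117.477 = 0.695.

0.695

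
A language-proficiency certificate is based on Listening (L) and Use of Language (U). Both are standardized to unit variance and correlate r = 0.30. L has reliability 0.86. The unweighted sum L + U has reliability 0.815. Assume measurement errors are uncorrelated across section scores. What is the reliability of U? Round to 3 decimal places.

Var(L+U) = 2 + 2·0.30 = 2.600.
True-score variance = ρ_L + ρ_U + 2·0.30, so 0.815 = (0.86 + ρ_U + 0.60) / 2.600.
ρ_U = 0.815·2.600 − 0.86 − 0.60 = 0.659.

0.659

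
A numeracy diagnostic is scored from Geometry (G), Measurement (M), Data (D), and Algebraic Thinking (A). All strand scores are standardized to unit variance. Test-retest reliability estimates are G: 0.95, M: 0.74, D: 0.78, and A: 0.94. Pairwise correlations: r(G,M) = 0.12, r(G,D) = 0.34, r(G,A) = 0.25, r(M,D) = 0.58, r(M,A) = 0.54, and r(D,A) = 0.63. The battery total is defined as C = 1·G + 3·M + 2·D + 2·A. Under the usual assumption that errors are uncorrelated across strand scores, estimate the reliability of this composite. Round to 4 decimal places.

Var(C) = 1 + 3² + 2² + 2² + 2·[3·0.12 + 2·0.34 + 2·0.25 + 6·0.58 + 6·0.54 + 4·0.63] = 18 + 21.56 = 39.56.
Because errors are independent across components, Cov(Tᵢ,Tⱼ) = Cov(Xᵢ,Xⱼ); the off-diagonal part of the true-score variance is the same as above.
True-score variance = [0.95 + 3²·0.74 + 2²·0.78 + 2²·0.94] + 21.56 = 14.49 + 21.56 = 36.05.
Reliability = 36.05 / 39.56 = 0.9113.

0.9113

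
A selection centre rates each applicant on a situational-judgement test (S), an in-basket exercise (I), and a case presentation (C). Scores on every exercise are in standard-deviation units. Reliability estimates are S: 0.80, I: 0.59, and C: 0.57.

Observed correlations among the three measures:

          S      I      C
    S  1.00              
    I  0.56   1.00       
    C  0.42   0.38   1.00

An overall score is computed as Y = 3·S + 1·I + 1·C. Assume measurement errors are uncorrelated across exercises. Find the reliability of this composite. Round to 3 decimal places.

Var(Y) = 3² + 1 + 1 + 2·[3·0.56 + 3·0.42 + 0.38] = 11 + 6.64 = 17.64.
Under uncorrelated errors the observed covariances equal the true-score covariances, so only the own-variance terms attenuate.
True-score variance = [3²·0.80 + 0.59 + 0.57] + 6.64 = 8.36 + 6.64 = 15.
Reliability = 15 / 17.64 = 0.850.

0.850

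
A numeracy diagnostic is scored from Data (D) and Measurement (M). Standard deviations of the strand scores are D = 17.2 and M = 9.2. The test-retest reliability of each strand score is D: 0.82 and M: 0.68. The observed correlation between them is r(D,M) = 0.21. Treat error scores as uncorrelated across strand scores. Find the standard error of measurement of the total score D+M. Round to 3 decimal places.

Var(total) = 380.48 + 66.4608 = 446.941.
True-score variance = 300.144 + 66.4608 = 366.605, so reliability = 0.8203.
Error variance = 446.941 − 366.605 = 80.336; SEM = √80.336 = 8.963.

8.963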